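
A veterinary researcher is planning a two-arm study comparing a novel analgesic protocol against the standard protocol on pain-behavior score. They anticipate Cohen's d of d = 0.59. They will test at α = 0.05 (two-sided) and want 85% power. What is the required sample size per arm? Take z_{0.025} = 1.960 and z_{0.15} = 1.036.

For two independent groups with equal n: n = 2·((z_{α/2} + z_β) / d)².
z_{α/2} + z_β = 1.960 + 1.036 = 2.996.
n = 2 × (2.996 / 0.59)² = 2 × 5.078² = 2 × 25.79 = 51.6.
Round up to the next whole participant.

n = 52 per group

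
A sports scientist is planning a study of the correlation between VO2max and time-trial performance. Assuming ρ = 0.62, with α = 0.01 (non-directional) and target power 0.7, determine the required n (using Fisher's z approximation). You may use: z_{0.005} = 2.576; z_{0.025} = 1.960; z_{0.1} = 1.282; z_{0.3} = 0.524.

n = 22

Fisher's z: C = ½·ln((1+r)/(1−r)) = ½·ln(4.2632) = 0.7250.
n = ((z_{α/2} + z_β)/C)² + 3.
(2.576 + 0.524) / 0.7250 = 3.100 / 0.7250 = 4.276.
n = 4.276² + 3 = 18.28 + 3 = 21.3.
Round up.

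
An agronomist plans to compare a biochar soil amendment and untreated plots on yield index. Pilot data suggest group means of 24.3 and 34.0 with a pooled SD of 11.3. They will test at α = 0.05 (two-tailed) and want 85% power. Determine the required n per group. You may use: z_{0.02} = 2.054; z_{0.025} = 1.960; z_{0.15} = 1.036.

Cohen's d = |M₁ − M₂| / SD_pooled = |24.3 − 34.0| / 11.3 = 9.7 / 11.3 = 0.858.
For two independent groups with equal n: n = 2·((z_{α/2} + z_β) / d)².
z_{α/2} + z_β = 1.960 + 1.036 = 2.996.
n = 2 × (2.996 / 0.858)² = 2 × 3.492² = 2 × 12.19 = 24.4.
Round up to the next whole participant.

n = 25 per group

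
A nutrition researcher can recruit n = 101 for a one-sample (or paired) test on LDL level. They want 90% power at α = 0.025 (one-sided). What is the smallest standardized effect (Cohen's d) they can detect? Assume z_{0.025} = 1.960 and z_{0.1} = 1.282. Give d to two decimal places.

For a single sample (or paired design) of n = 101: d_min = (z_{α} + z_β)/√n.
z-sum = 1.960 + 1.282 = 3.242.
d_min = 3.242 / √101 = 3.242 / 10.050 = 0.323.

d_min ≈ 0.32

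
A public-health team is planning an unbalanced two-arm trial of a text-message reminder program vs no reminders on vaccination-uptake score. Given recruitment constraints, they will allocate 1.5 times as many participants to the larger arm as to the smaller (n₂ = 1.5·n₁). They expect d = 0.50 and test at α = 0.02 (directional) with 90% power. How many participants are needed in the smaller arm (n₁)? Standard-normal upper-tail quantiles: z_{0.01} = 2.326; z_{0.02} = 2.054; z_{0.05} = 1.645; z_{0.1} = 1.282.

n₁ = 75

With allocation ratio k = n₂/n₁ = 1.5, Var(x̄₁−x̄₂) = σ²(1/n₁ + 1/(k·n₁)) = σ²·(k+1)/(k·n₁).
So n₁ = (1 + 1/k)·((z_{α} + z_β)/d)² = 1.667 × (3.336/0.50)².
n₁ = 1.667 × 44.52 = 74.2.
Round up: n₁ = 75, giving n₂ = ⌈1.5 × 75⌉ = ⌈112.5⌉ = 113.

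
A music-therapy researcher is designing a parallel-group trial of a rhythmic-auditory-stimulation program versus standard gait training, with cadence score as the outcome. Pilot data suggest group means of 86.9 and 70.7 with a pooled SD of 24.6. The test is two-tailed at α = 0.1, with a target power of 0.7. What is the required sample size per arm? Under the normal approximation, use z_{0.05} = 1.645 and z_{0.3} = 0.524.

n = 22 per group

Cohen's d = |M₁ − M₂| / SD_pooled = |86.9 − 70.7| / 24.6 = 16.2 / 24.6 = 0.659.
For two independent groups with equal n: n = 2·((z_{α/2} + z_β) / d)².
z_{α/2} + z_β = 1.645 + 0.524 = 2.169.
n = 2 × (2.169 / 0.659)² = 2 × 3.291² = 2 × 10.83 = 21.7.
Round up to the next whole participant.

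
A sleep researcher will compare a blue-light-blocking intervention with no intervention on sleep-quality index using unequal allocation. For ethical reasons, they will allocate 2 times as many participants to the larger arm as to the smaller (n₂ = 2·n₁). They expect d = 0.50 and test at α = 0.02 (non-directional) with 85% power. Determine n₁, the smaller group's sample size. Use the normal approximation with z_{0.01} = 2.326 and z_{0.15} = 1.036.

n₁ = 68

With allocation ratio k = n₂/n₁ = 2, Var(x̄₁−x̄₂) = σ²(1/n₁ + 1/(k·n₁)) = σ²·(k+1)/(k·n₁).
So n₁ = (1 + 1/k)·((z_{α/2} + z_β)/d)² = 1.500 × (3.362/0.50)².
n₁ = 1.500 × 45.21 = 67.8.
Round up: n₁ = 68, giving n₂ = 2 × 68 = 136.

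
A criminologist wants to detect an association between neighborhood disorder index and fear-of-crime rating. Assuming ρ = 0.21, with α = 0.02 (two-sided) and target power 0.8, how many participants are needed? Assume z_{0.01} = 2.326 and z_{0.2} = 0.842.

Fisher's z: C = ½·ln((1+r)/(1−r)) = ½·ln(1.5316) = 0.2132.
n = ((z_{α/2} + z_β)/C)² + 3.
(2.326 + 0.842) / 0.2132 = 3.168 / 0.2132 = 14.859.
n = 14.859² + 3 = 220.80 + 3 = 223.8.
Round up.

n = 224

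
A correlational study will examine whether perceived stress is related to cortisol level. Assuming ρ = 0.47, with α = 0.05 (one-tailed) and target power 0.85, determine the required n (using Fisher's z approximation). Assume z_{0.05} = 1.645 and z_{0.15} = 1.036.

n = 31

Fisher's z: C = ½·ln((1+r)/(1−r)) = ½·ln(2.7736) = 0.5101.
n = ((z_{α} + z_β)/C)² + 3.
(1.645 + 1.036) / 0.5101 = 2.681 / 0.5101 = 5.256.
n = 5.256² + 3 = 27.62 + 3 = 30.6.
Round up.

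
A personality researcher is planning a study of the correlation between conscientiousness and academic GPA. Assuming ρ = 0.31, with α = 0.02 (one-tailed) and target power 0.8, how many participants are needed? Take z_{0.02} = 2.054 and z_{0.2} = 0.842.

Fisher's z: C = ½·ln((1+r)/(1−r)) = ½·ln(1.8986) = 0.3205.
n = ((z_{α} + z_β)/C)² + 3.
(2.054 + 0.842) / 0.3205 = 2.896 / 0.3205 = 9.036.
n = 9.036² + 3 = 81.65 + 3 = 84.6.
Round up.

n = 85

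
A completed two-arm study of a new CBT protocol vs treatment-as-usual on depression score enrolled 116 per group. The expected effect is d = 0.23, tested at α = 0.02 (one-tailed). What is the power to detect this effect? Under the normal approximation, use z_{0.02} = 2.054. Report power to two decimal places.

power ≈ 0.38

For two equal groups, power = Φ(d·√(n/2) − z_{α}).
d·√(n/2) = 0.23 × √(116/2) = 0.23 × 7.616 = 1.752.
z_β = 1.752 − 2.054 = -0.302.
Power = Φ(-0.302) = 0.381.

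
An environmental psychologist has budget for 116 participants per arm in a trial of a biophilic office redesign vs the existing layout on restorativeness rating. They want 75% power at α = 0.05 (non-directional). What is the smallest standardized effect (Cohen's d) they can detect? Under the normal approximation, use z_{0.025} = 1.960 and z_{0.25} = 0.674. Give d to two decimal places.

d_min ≈ 0.35

For two independent groups of n = 116 each: d_min = (z_{α/2} + z_β)·√(2/n).
z-sum = 1.960 + 0.674 = 2.634.
d_min = 2.634 × √(2/116) = 2.634 × 0.1313 = 0.346.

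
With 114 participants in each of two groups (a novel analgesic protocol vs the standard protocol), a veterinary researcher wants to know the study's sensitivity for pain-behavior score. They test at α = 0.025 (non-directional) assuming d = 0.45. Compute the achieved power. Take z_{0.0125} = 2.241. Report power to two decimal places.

For two equal groups, power = Φ(d·√(n/2) − z_{α/2}).
d·√(n/2) = 0.45 × √(114/2) = 0.45 × 7.550 = 3.397.
z_β = 3.397 − 2.241 = 1.156.
Power = Φ(1.156) = 0.876.

power ≈ 0.88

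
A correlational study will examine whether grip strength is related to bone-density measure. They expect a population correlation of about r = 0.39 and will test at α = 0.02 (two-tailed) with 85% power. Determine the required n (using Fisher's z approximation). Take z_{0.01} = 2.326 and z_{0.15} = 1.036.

n = 70

Fisher's z: C = ½·ln((1+r)/(1−r)) = ½·ln(2.2787) = 0.4118.
n = ((z_{α/2} + z_β)/C)² + 3.
(2.326 + 1.036) / 0.4118 = 3.362 / 0.4118 = 8.164.
n = 8.164² + 3 = 66.65 + 3 = 69.7.
Round up.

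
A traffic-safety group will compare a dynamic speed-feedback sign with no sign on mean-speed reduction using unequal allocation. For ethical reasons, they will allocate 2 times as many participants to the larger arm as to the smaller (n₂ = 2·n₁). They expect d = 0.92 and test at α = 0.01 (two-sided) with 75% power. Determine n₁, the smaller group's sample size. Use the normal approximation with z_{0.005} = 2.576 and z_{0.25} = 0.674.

With allocation ratio k = n₂/n₁ = 2, Var(x̄₁−x̄₂) = σ²(1/n₁ + 1/(k·n₁)) = σ²·(k+1)/(k·n₁).
So n₁ = (1 + 1/k)·((z_{α/2} + z_β)/d)² = 1.500 × (3.250/0.92)².
n₁ = 1.500 × 12.48 = 18.7.
Round up: n₁ = 19, giving n₂ = 2 × 19 = 38.

n₁ = 19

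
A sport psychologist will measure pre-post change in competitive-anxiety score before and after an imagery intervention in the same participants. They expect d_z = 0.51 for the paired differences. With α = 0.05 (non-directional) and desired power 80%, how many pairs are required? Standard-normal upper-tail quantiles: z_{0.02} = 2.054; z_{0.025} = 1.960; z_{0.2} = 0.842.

For a paired (one-sample on differences) test: n = ((z_{α/2} + z_β) / d)².
z_{α/2} + z_β = 1.960 + 0.842 = 2.802.
n = (2.802 / 0.51)² = 5.494² = 30.19.
Round up.

n = 31 pairs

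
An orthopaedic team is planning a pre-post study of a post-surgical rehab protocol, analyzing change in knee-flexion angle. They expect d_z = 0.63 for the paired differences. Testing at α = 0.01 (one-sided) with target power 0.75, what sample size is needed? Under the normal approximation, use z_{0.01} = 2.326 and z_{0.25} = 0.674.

n = 23 pairs

For a paired (one-sample on differences) test: n = ((z_{α} + z_β) / d)².
z_{α} + z_β = 2.326 + 0.674 = 3.000.
n = (3.000 / 0.63)² = 4.762² = 22.68.
Round up.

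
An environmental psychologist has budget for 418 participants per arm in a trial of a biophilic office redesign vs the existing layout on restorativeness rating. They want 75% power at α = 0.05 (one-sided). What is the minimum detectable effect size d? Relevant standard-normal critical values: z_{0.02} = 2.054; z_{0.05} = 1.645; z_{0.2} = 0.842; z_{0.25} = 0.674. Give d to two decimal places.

For two independent groups of n = 418 each: d_min = (z_{α} + z_β)·√(2/n).
z-sum = 1.645 + 0.674 = 2.319.
d_min = 2.319 × √(2/418) = 2.319 × 0.0692 = 0.160.

d_min ≈ 0.16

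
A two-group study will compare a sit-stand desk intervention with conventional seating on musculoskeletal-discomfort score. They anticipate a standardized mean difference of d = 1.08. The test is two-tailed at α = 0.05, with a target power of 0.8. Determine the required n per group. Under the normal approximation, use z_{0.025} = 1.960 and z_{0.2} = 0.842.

n = 14 per group

For two independent groups with equal n: n = 2·((z_{α/2} + z_β) / d)².
z_{α/2} + z_β = 1.960 + 0.842 = 2.802.
n = 2 × (2.802 / 1.08)² = 2 × 2.594² = 2 × 6.73 = 13.5.
Round up to the next whole participant.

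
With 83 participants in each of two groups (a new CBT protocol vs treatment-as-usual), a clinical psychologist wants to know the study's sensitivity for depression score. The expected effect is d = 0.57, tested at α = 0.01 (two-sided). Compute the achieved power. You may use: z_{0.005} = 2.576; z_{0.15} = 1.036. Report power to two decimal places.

power ≈ 0.86

For two equal groups, power = Φ(d·√(n/2) − z_{α/2}).
d·√(n/2) = 0.57 × √(83/2) = 0.57 × 6.442 = 3.672.
z_β = 3.672 − 2.576 = 1.096.
Power = Φ(1.096) = 0.863.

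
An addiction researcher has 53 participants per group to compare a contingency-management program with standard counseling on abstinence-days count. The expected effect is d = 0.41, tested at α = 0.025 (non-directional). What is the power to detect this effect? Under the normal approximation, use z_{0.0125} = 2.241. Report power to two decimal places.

power ≈ 0.45

For two equal groups, power = Φ(d·√(n/2) − z_{α/2}).
d·√(n/2) = 0.41 × √(53/2) = 0.41 × 5.148 = 2.111.
z_β = 2.111 − 2.241 = -0.130.
Power = Φ(-0.130) = 0.448.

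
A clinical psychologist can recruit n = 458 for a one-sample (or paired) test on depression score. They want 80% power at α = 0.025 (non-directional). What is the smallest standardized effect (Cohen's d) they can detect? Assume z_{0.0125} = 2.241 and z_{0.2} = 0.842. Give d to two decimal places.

d_min ≈ 0.14

For a single sample (or paired design) of n = 458: d_min = (z_{α/2} + z_β)/√n.
z-sum = 2.241 + 0.842 = 3.083.
d_min = 3.083 / √458 = 3.083 / 21.401 = 0.144.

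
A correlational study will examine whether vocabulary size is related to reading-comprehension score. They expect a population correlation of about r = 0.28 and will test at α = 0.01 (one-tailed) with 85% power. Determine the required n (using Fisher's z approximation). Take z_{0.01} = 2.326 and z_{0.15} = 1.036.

n = 140

Fisher's z: C = ½·ln((1+r)/(1−r)) = ½·ln(1.7778) = 0.2877.
n = ((z_{α} + z_β)/C)² + 3.
(2.326 + 1.036) / 0.2877 = 3.362 / 0.2877 = 11.686.
n = 11.686² + 3 = 136.56 + 3 = 139.6.
Round up.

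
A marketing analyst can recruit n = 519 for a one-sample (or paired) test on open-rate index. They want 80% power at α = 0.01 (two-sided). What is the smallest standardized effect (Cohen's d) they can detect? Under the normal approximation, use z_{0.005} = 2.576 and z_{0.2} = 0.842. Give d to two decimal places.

d_min ≈ 0.15

For a single sample (or paired design) of n = 519: d_min = (z_{α/2} + z_β)/√n.
z-sum = 2.576 + 0.842 = 3.418.
d_min = 3.418 / √519 = 3.418 / 22.782 = 0.150.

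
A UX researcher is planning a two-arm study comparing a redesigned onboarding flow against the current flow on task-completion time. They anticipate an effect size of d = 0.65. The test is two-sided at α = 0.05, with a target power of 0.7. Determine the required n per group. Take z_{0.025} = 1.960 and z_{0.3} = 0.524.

n = 30 per group

For two independent groups with equal n: n = 2·((z_{α/2} + z_β) / d)².
z_{α/2} + z_β = 1.960 + 0.524 = 2.484.
n = 2 × (2.484 / 0.65)² = 2 × 3.822² = 2 × 14.60 = 29.2.
Round up to the next whole participant.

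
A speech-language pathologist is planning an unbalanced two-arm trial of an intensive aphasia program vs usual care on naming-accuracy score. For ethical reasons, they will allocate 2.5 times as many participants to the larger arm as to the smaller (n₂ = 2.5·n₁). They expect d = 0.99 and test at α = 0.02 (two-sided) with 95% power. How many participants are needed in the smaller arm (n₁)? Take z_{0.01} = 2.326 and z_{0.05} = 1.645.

n₁ = 23

With allocation ratio k = n₂/n₁ = 2.5, Var(x̄₁−x̄₂) = σ²(1/n₁ + 1/(k·n₁)) = σ²·(k+1)/(k·n₁).
So n₁ = (1 + 1/k)·((z_{α/2} + z_β)/d)² = 1.400 × (3.971/0.99)².
n₁ = 1.400 × 16.09 = 22.5.
Round up: n₁ = 23, giving n₂ = ⌈2.5 × 23⌉ = ⌈57.5⌉ = 58.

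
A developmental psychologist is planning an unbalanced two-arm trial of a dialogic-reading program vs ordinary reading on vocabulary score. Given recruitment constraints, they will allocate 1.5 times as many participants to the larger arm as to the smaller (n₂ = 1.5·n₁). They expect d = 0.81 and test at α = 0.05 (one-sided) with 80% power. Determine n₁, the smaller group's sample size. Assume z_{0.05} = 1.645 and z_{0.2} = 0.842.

With allocation ratio k = n₂/n₁ = 1.5, Var(x̄₁−x̄₂) = σ²(1/n₁ + 1/(k·n₁)) = σ²·(k+1)/(k·n₁).
So n₁ = (1 + 1/k)·((z_{α} + z_β)/d)² = 1.667 × (2.487/0.81)².
n₁ = 1.667 × 9.43 = 15.7.
Round up: n₁ = 16, giving n₂ = 1.5 × 16 = 24.

n₁ = 16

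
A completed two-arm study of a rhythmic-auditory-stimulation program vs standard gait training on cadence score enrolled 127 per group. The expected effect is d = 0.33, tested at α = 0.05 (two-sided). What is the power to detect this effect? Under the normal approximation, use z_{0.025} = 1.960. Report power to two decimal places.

For two equal groups, power = Φ(d·√(n/2) − z_{α/2}).
d·√(n/2) = 0.33 × √(127/2) = 0.33 × 7.969 = 2.630.
z_β = 2.630 − 1.960 = 0.670.
Power = Φ(0.670) = 0.748.

power ≈ 0.75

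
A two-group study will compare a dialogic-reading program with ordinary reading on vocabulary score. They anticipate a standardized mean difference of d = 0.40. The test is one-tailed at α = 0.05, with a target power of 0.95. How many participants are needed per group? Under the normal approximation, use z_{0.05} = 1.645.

For two independent groups with equal n: n = 2·((z_{α} + z_β) / d)².
z_{α} + z_β = 1.645 + 1.645 = 3.290.
n = 2 × (3.290 / 0.40)² = 2 × 8.225² = 2 × 67.65 = 135.3.
Round up to the next whole participant.

n = 136 per group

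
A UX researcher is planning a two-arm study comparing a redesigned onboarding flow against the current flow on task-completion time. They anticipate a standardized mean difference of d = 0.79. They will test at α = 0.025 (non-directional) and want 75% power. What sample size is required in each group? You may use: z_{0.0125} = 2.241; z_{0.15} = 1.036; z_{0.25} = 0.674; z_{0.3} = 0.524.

n = 28 per group

For two independent groups with equal n: n = 2·((z_{α/2} + z_β) / d)².
z_{α/2} + z_β = 2.241 + 0.674 = 2.915.
n = 2 × (2.915 / 0.79)² = 2 × 3.690² = 2 × 13.62 = 27.2.
Round up to the next whole participant.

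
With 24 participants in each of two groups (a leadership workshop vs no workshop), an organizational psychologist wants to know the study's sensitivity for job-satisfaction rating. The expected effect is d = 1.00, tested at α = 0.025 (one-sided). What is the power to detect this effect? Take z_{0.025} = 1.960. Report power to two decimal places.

For two equal groups, power = Φ(d·√(n/2) − z_{α}).
d·√(n/2) = 1.00 × √(24/2) = 1.00 × 3.464 = 3.464.
z_β = 3.464 − 1.960 = 1.504.
Power = Φ(1.504) = 0.934.

power ≈ 0.93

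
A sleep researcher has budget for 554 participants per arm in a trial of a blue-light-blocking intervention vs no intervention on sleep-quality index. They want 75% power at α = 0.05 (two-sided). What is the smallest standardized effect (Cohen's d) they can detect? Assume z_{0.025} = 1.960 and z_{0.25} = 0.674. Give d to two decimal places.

d_min ≈ 0.16

For two independent groups of n = 554 each: d_min = (z_{α/2} + z_β)·√(2/n).
z-sum = 1.960 + 0.674 = 2.634.
d_min = 2.634 × √(2/554) = 2.634 × 0.0601 = 0.158.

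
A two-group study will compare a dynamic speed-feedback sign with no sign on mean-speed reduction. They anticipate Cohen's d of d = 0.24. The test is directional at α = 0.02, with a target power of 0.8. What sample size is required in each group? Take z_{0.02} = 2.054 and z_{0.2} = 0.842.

For two independent groups with equal n: n = 2·((z_{α} + z_β) / d)².
z_{α} + z_β = 2.054 + 0.842 = 2.896.
n = 2 × (2.896 / 0.24)² = 2 × 12.067² = 2 × 145.60 = 291.2.
Round up to the next whole participant.

n = 292 per group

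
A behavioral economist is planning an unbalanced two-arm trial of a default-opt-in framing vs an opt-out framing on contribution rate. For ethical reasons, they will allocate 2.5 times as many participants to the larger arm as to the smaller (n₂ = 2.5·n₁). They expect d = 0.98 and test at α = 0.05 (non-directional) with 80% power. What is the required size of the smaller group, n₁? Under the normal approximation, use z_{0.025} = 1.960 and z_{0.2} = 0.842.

With allocation ratio k = n₂/n₁ = 2.5, Var(x̄₁−x̄₂) = σ²(1/n₁ + 1/(k·n₁)) = σ²·(k+1)/(k·n₁).
So n₁ = (1 + 1/k)·((z_{α/2} + z_β)/d)² = 1.400 × (2.802/0.98)².
n₁ = 1.400 × 8.17 = 11.4.
Round up: n₁ = 12, giving n₂ = 2.5 × 12 = 30.

n₁ = 12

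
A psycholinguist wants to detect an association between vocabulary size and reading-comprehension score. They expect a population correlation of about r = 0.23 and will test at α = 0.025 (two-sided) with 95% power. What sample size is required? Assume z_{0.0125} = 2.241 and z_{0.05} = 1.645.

Fisher's z: C = ½·ln((1+r)/(1−r)) = ½·ln(1.5974) = 0.2342.
n = ((z_{α/2} + z_β)/C)² + 3.
(2.241 + 1.645) / 0.2342 = 3.886 / 0.2342 = 16.593.
n = 16.593² + 3 = 275.32 + 3 = 278.3.
Round up.

n = 279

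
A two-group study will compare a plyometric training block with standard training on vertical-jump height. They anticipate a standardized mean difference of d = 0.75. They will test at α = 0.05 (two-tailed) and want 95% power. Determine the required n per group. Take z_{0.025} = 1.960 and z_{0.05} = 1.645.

n = 47 per group

For two independent groups with equal n: n = 2·((z_{α/2} + z_β) / d)².
z_{α/2} + z_β = 1.960 + 1.645 = 3.605.
n = 2 × (3.605 / 0.75)² = 2 × 4.807² = 2 × 23.10 = 46.2.
Round up to the next whole participant.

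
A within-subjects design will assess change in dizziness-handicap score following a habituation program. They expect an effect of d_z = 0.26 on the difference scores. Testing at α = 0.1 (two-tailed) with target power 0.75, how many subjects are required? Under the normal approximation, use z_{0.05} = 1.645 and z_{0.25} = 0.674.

For a paired (one-sample on differences) test: n = ((z_{α/2} + z_β) / d)².
z_{α/2} + z_β = 1.645 + 0.674 = 2.319.
n = (2.319 / 0.26)² = 8.919² = 79.55.
Round up.

n = 80 pairs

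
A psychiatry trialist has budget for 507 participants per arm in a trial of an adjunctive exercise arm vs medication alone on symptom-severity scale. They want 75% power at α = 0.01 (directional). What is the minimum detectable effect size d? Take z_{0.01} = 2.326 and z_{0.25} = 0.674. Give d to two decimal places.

d_min ≈ 0.19

For two independent groups of n = 507 each: d_min = (z_{α} + z_β)·√(2/n).
z-sum = 2.326 + 0.674 = 3.000.
d_min = 3.000 × √(2/507) = 3.000 × 0.0628 = 0.188.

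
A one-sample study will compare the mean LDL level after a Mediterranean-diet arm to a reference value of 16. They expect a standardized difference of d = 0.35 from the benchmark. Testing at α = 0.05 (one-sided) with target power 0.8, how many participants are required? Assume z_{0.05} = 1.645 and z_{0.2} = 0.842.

n = 51

For a one-sample test: n = ((z_{α} + z_β) / d)².
z_{α} + z_β = 1.645 + 0.842 = 2.487.
n = (2.487 / 0.35)² = 7.106² = 50.49.
Round up.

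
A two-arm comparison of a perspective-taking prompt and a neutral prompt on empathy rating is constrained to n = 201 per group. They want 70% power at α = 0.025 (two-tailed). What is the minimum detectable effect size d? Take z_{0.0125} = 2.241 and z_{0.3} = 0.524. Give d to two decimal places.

For two independent groups of n = 201 each: d_min = (z_{α/2} + z_β)·√(2/n).
z-sum = 2.241 + 0.524 = 2.765.
d_min = 2.765 × √(2/201) = 2.765 × 0.0998 = 0.276.

d_min ≈ 0.28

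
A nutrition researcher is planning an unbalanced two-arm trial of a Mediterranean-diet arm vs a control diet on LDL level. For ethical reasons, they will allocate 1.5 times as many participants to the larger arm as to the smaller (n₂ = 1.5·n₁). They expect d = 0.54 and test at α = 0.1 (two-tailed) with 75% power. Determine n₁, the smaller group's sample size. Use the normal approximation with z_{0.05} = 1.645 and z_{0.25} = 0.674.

n₁ = 31

With allocation ratio k = n₂/n₁ = 1.5, Var(x̄₁−x̄₂) = σ²(1/n₁ + 1/(k·n₁)) = σ²·(k+1)/(k·n₁).
So n₁ = (1 + 1/k)·((z_{α/2} + z_β)/d)² = 1.667 × (2.319/0.54)².
n₁ = 1.667 × 18.44 = 30.7.
Round up: n₁ = 31, giving n₂ = ⌈1.5 × 31⌉ = ⌈46.5⌉ = 47.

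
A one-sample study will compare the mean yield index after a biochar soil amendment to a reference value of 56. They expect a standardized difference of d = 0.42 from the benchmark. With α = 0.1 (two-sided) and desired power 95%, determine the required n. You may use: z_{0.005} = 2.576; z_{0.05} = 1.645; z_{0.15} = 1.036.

For a one-sample test: n = ((z_{α/2} + z_β) / d)².
z_{α/2} + z_β = 1.645 + 1.645 = 3.290.
n = (3.290 / 0.42)² = 7.833² = 61.36.
Round up.

n = 62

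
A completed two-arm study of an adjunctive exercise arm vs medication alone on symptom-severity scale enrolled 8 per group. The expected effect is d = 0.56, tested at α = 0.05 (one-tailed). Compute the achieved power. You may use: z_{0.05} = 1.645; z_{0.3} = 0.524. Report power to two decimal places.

For two equal groups, power = Φ(d·√(n/2) − z_{α}).
d·√(n/2) = 0.56 × √(8/2) = 0.56 × 2.000 = 1.120.
z_β = 1.120 − 1.645 = -0.525.
Power = Φ(-0.525) = 0.300.

power ≈ 0.30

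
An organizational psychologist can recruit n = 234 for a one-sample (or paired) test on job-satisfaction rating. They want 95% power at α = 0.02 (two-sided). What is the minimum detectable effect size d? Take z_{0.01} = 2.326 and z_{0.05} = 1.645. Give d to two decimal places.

For a single sample (or paired design) of n = 234: d_min = (z_{α/2} + z_β)/√n.
z-sum = 2.326 + 1.645 = 3.971.
d_min = 3.971 / √234 = 3.971 / 15.297 = 0.260.

d_min ≈ 0.26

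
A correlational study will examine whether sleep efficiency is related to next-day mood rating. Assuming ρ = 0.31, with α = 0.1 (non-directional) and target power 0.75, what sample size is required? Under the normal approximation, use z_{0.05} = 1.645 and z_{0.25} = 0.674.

Fisher's z: C = ½·ln((1+r)/(1−r)) = ½·ln(1.8986) = 0.3205.
n = ((z_{α/2} + z_β)/C)² + 3.
(1.645 + 0.674) / 0.3205 = 2.319 / 0.3205 = 7.236.
n = 7.236² + 3 = 52.35 + 3 = 55.4.
Round up.

n = 56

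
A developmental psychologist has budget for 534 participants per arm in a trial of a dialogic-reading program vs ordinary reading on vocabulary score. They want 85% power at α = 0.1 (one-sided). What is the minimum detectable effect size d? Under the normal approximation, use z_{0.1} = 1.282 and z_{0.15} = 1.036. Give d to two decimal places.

For two independent groups of n = 534 each: d_min = (z_{α} + z_β)·√(2/n).
z-sum = 1.282 + 1.036 = 2.318.
d_min = 2.318 × √(2/534) = 2.318 × 0.0612 = 0.142.

d_min ≈ 0.14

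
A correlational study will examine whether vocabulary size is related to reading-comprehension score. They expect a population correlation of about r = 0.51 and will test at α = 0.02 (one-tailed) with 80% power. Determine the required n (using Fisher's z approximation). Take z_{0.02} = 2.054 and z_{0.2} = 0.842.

n = 30

Fisher's z: C = ½·ln((1+r)/(1−r)) = ½·ln(3.0816) = 0.5627.
n = ((z_{α} + z_β)/C)² + 3.
(2.054 + 0.842) / 0.5627 = 2.896 / 0.5627 = 5.147.
n = 5.147² + 3 = 26.49 + 3 = 29.5.
Round up.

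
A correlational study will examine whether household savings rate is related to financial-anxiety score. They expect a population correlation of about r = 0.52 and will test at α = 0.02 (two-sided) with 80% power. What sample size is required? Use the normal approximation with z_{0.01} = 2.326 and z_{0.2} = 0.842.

Fisher's z: C = ½·ln((1+r)/(1−r)) = ½·ln(3.1667) = 0.5763.
n = ((z_{α/2} + z_β)/C)² + 3.
(2.326 + 0.842) / 0.5763 = 3.168 / 0.5763 = 5.497.
n = 5.497² + 3 = 30.22 + 3 = 33.2.
Round up.

n = 34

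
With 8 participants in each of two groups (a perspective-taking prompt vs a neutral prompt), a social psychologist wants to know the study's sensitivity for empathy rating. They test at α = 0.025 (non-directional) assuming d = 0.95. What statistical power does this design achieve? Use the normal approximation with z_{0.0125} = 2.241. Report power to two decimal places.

For two equal groups, power = Φ(d·√(n/2) − z_{α/2}).
d·√(n/2) = 0.95 × √(8/2) = 0.95 × 2.000 = 1.900.
z_β = 1.900 − 2.241 = -0.341.
Power = Φ(-0.341) = 0.367.

power ≈ 0.37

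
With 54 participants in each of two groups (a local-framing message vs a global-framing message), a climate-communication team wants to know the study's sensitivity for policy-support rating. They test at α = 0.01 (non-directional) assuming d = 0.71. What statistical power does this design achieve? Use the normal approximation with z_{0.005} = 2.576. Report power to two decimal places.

For two equal groups, power = Φ(d·√(n/2) − z_{α/2}).
d·√(n/2) = 0.71 × √(54/2) = 0.71 × 5.196 = 3.689.
z_β = 3.689 − 2.576 = 1.113.
Power = Φ(1.113) = 0.867.

power ≈ 0.87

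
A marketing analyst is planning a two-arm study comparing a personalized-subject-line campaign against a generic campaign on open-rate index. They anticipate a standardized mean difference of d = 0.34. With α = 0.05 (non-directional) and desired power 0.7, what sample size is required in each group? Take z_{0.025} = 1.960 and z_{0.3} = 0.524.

n = 107 per group

For two independent groups with equal n: n = 2·((z_{α/2} + z_β) / d)².
z_{α/2} + z_β = 1.960 + 0.524 = 2.484.
n = 2 × (2.484 / 0.34)² = 2 × 7.306² = 2 × 53.38 = 106.8.
Round up to the next whole participant.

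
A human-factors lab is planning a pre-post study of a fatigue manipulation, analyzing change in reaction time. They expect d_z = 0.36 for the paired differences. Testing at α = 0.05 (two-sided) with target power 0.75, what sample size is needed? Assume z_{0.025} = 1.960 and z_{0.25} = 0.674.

n = 54 pairs

For a paired (one-sample on differences) test: n = ((z_{α/2} + z_β) / d)².
z_{α/2} + z_β = 1.960 + 0.674 = 2.634.
n = (2.634 / 0.36)² = 7.317² = 53.53.
Round up.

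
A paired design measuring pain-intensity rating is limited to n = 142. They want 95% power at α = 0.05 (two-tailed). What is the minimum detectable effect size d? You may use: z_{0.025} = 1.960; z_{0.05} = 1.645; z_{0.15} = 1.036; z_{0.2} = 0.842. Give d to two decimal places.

d_min ≈ 0.30

For a single sample (or paired design) of n = 142: d_min = (z_{α/2} + z_β)/√n.
z-sum = 1.960 + 1.645 = 3.605.
d_min = 3.605 / √142 = 3.605 / 11.916 = 0.303.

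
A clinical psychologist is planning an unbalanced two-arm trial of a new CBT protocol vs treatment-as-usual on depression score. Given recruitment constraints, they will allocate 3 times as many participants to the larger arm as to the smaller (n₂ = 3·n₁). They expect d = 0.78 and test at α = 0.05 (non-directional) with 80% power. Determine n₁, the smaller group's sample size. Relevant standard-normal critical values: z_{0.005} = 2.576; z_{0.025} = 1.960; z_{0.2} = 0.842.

n₁ = 18

With allocation ratio k = n₂/n₁ = 3, Var(x̄₁−x̄₂) = σ²(1/n₁ + 1/(k·n₁)) = σ²·(k+1)/(k·n₁).
So n₁ = (1 + 1/k)·((z_{α/2} + z_β)/d)² = 1.333 × (2.802/0.78)².
n₁ = 1.333 × 12.90 = 17.2.
Round up: n₁ = 18, giving n₂ = 3 × 18 = 54.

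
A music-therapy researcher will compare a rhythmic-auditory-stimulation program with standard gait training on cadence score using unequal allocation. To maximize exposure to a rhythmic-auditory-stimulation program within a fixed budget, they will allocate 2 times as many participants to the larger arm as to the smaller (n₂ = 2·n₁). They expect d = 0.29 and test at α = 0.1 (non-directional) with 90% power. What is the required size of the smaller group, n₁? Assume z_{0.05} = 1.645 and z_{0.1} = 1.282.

With allocation ratio k = n₂/n₁ = 2, Var(x̄₁−x̄₂) = σ²(1/n₁ + 1/(k·n₁)) = σ²·(k+1)/(k·n₁).
So n₁ = (1 + 1/k)·((z_{α/2} + z_β)/d)² = 1.500 × (2.927/0.29)².
n₁ = 1.500 × 101.87 = 152.8.
Round up: n₁ = 153, giving n₂ = 2 × 153 = 306.

n₁ = 153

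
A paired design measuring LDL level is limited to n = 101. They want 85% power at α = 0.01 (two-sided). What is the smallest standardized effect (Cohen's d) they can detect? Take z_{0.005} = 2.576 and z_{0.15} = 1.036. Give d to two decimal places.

For a single sample (or paired design) of n = 101: d_min = (z_{α/2} + z_β)/√n.
z-sum = 2.576 + 1.036 = 3.612.
d_min = 3.612 / √101 = 3.612 / 10.050 = 0.359.

d_min ≈ 0.36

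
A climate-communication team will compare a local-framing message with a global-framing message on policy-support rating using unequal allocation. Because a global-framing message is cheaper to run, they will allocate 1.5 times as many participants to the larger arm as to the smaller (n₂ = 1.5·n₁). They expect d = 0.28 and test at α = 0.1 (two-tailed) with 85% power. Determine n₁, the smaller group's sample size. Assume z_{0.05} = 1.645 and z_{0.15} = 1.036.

With allocation ratio k = n₂/n₁ = 1.5, Var(x̄₁−x̄₂) = σ²(1/n₁ + 1/(k·n₁)) = σ²·(k+1)/(k·n₁).
So n₁ = (1 + 1/k)·((z_{α/2} + z_β)/d)² = 1.667 × (2.681/0.28)².
n₁ = 1.667 × 91.68 = 152.8.
Round up: n₁ = 153, giving n₂ = ⌈1.5 × 153⌉ = ⌈229.5⌉ = 230.

n₁ = 153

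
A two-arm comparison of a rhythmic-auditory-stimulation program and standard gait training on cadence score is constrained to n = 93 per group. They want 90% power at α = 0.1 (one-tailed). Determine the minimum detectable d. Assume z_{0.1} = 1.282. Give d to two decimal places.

d_min ≈ 0.38

For two independent groups of n = 93 each: d_min = (z_{α} + z_β)·√(2/n).
z-sum = 1.282 + 1.282 = 2.564.
d_min = 2.564 × √(2/93) = 2.564 × 0.1466 = 0.376.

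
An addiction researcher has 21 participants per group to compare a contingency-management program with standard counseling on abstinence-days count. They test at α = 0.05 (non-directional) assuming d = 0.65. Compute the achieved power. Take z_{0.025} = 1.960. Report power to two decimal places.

For two equal groups, power = Φ(d·√(n/2) − z_{α/2}).
d·√(n/2) = 0.65 × √(21/2) = 0.65 × 3.240 = 2.106.
z_β = 2.106 − 1.960 = 0.146.
Power = Φ(0.146) = 0.558.

power ≈ 0.56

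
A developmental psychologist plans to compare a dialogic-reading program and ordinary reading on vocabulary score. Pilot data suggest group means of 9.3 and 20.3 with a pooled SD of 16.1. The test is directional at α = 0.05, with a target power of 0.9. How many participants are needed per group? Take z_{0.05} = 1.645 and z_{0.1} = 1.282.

Cohen's d = |M₁ − M₂| / SD_pooled = |9.3 − 20.3| / 16.1 = 11.0 / 16.1 = 0.683.
For two independent groups with equal n: n = 2·((z_{α} + z_β) / d)².
z_{α} + z_β = 1.645 + 1.282 = 2.927.
n = 2 × (2.927 / 0.683)² = 2 × 4.286² = 2 × 18.37 = 36.7.
Round up to the next whole participant.

n = 37 per group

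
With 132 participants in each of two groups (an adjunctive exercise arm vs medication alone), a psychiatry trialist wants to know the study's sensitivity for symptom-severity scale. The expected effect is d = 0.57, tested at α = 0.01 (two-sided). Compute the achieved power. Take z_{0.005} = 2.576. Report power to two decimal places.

power ≈ 0.98

For two equal groups, power = Φ(d·√(n/2) − z_{α/2}).
d·√(n/2) = 0.57 × √(132/2) = 0.57 × 8.124 = 4.631.
z_β = 4.631 − 2.576 = 2.055.
Power = Φ(2.055) = 0.980.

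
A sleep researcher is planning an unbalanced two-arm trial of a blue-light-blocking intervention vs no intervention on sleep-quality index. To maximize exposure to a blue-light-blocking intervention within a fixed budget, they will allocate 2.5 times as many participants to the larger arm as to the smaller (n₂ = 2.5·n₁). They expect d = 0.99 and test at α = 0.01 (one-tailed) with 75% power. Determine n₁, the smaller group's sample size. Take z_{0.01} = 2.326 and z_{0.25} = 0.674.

With allocation ratio k = n₂/n₁ = 2.5, Var(x̄₁−x̄₂) = σ²(1/n₁ + 1/(k·n₁)) = σ²·(k+1)/(k·n₁).
So n₁ = (1 + 1/k)·((z_{α} + z_β)/d)² = 1.400 × (3.000/0.99)².
n₁ = 1.400 × 9.18 = 12.9.
Round up: n₁ = 13, giving n₂ = ⌈2.5 × 13⌉ = ⌈32.5⌉ = 33.

n₁ = 13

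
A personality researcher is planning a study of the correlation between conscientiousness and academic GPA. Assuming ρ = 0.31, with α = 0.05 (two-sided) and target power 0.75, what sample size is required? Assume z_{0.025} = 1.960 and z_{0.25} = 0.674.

n = 71

Fisher's z: C = ½·ln((1+r)/(1−r)) = ½·ln(1.8986) = 0.3205.
n = ((z_{α/2} + z_β)/C)² + 3.
(1.960 + 0.674) / 0.3205 = 2.634 / 0.3205 = 8.218.
n = 8.218² + 3 = 67.54 + 3 = 70.5.
Round up.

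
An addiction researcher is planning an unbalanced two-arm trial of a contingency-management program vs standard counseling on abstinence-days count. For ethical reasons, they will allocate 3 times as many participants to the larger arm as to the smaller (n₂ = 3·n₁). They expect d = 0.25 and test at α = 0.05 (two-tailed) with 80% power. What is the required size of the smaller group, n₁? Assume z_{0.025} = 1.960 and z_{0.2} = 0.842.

n₁ = 168

With allocation ratio k = n₂/n₁ = 3, Var(x̄₁−x̄₂) = σ²(1/n₁ + 1/(k·n₁)) = σ²·(k+1)/(k·n₁).
So n₁ = (1 + 1/k)·((z_{α/2} + z_β)/d)² = 1.333 × (2.802/0.25)².
n₁ = 1.333 × 125.62 = 167.5.
Round up: n₁ = 168, giving n₂ = 3 × 168 = 504.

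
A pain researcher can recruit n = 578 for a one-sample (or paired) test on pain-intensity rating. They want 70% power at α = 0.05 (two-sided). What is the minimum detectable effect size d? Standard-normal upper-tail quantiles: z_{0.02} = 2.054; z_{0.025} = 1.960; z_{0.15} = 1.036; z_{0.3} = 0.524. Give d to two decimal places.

For a single sample (or paired design) of n = 578: d_min = (z_{α/2} + z_β)/√n.
z-sum = 1.960 + 0.524 = 2.484.
d_min = 2.484 / √578 = 2.484 / 24.042 = 0.103.

d_min ≈ 0.10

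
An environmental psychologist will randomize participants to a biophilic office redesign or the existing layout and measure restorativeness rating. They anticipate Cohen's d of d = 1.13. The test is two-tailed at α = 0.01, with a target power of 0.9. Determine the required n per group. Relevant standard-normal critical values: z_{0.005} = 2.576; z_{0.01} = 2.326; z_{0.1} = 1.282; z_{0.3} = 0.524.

n = 24 per group

For two independent groups with equal n: n = 2·((z_{α/2} + z_β) / d)².
z_{α/2} + z_β = 2.576 + 1.282 = 3.858.
n = 2 × (3.858 / 1.13)² = 2 × 3.414² = 2 × 11.66 = 23.3.
Round up to the next whole participant.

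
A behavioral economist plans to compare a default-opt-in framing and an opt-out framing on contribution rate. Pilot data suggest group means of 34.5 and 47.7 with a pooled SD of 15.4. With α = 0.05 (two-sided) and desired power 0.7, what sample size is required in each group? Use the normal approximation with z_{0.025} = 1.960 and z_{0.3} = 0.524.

n = 17 per group

Cohen's d = |M₁ − M₂| / SD_pooled = |34.5 − 47.7| / 15.4 = 13.2 / 15.4 = 0.857.
For two independent groups with equal n: n = 2·((z_{α/2} + z_β) / d)².
z_{α/2} + z_β = 1.960 + 0.524 = 2.484.
n = 2 × (2.484 / 0.857)² = 2 × 2.898² = 2 × 8.40 = 16.8.
Round up to the next whole participant.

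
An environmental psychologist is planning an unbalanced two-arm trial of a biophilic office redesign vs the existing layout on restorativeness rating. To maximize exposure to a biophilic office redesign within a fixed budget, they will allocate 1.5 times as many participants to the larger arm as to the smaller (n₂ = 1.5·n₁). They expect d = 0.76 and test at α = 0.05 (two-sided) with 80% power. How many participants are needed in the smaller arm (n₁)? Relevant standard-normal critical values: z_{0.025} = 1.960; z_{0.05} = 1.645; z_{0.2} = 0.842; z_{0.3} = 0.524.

With allocation ratio k = n₂/n₁ = 1.5, Var(x̄₁−x̄₂) = σ²(1/n₁ + 1/(k·n₁)) = σ²·(k+1)/(k·n₁).
So n₁ = (1 + 1/k)·((z_{α/2} + z_β)/d)² = 1.667 × (2.802/0.76)².
n₁ = 1.667 × 13.59 = 22.7.
Round up: n₁ = 23, giving n₂ = ⌈1.5 × 23⌉ = ⌈34.5⌉ = 35.

n₁ = 23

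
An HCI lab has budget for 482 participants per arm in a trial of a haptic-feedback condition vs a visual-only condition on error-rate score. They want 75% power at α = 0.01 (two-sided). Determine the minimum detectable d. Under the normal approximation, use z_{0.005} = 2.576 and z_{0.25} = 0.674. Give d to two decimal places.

For two independent groups of n = 482 each: d_min = (z_{α/2} + z_β)·√(2/n).
z-sum = 2.576 + 0.674 = 3.250.
d_min = 3.250 × √(2/482) = 3.250 × 0.0644 = 0.209.

d_min ≈ 0.21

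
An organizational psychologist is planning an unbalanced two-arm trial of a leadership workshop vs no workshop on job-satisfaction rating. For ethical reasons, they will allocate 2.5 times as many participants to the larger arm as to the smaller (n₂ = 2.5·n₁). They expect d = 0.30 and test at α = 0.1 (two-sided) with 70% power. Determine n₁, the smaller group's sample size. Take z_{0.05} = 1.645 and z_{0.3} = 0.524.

n₁ = 74

With allocation ratio k = n₂/n₁ = 2.5, Var(x̄₁−x̄₂) = σ²(1/n₁ + 1/(k·n₁)) = σ²·(k+1)/(k·n₁).
So n₁ = (1 + 1/k)·((z_{α/2} + z_β)/d)² = 1.400 × (2.169/0.30)².
n₁ = 1.400 × 52.27 = 73.2.
Round up: n₁ = 74, giving n₂ = 2.5 × 74 = 185.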